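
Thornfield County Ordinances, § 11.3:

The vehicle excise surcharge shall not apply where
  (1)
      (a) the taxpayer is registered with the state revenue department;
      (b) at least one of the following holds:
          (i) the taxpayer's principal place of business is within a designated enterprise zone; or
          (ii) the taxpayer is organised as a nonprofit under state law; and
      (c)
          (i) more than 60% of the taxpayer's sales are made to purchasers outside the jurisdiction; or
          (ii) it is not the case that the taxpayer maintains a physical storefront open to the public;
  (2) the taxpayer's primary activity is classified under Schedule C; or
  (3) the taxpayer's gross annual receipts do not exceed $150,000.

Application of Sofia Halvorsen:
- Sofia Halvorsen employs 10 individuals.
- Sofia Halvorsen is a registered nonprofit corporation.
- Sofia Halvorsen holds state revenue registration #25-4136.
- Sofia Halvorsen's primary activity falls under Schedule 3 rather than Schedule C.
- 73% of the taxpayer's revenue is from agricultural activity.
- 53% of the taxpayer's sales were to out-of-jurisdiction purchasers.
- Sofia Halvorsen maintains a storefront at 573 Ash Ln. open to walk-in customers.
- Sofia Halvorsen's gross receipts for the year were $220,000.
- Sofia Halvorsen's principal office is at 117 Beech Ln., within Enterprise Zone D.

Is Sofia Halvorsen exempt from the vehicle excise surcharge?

(a) state-registered — holds.
(i) in enterprise zone — satisfied.
(ii) nonprofit — holds.
(b): T OR T → true.
(i) >60% out-of-jur. sales — not satisfied.
(ii) not (has storefront) — not met.
(c) = F OR F = false.
(1) = T AND T AND F = false.
(2) Schedule C activity — fails.
(3) receipts ≤ $150,000 — not satisfied.
So Overall is not satisfied (F OR F OR F).

No — not exempt.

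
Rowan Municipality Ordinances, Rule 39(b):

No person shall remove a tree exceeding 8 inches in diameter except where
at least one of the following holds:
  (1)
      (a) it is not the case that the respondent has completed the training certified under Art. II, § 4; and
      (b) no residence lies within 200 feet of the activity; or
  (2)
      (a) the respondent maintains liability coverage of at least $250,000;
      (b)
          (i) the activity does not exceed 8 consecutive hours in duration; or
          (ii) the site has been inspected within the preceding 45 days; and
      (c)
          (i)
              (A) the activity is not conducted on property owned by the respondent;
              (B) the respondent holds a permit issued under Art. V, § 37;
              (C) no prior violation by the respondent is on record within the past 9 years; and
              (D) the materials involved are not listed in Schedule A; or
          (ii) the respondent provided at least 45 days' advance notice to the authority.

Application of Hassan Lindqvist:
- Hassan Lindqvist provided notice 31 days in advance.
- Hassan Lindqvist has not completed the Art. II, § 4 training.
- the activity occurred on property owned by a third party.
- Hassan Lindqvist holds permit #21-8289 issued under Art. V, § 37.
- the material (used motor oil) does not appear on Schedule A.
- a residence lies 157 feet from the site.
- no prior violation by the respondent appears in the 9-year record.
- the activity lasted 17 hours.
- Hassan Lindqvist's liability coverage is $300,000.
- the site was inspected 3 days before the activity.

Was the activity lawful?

(a) not (training certified) — holds.
(b) no residence in 200 ft — not met.
(1): T AND F → false.
(a) coverage ≥ $250,000 — holds.
(i) ≤ 8 hrs duration — not satisfied.
(ii) site inspected — satisfied.
(b) = F OR T = true.
(A) not (own property) — met.
(B) holds permit — holds.
(C) no prior violation — holds.
(D) not (Schedule A material) — satisfied.
(i): T AND T AND T AND T → true.
(ii) ≥45 days' notice — not met.
So (c) is satisfied (T OR F).
(2) = T AND T AND T = true.
So Overall is satisfied (F OR T).

Yes — lawful.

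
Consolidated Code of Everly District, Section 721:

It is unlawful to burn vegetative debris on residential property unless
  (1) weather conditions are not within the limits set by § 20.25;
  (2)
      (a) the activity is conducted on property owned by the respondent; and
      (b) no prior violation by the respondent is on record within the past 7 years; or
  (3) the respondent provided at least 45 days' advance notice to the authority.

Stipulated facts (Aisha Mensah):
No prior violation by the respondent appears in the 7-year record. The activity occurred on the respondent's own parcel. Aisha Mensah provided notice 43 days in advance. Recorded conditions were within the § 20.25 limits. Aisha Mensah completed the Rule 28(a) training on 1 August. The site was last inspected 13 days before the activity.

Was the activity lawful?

(1) not (weather ok) — fails.
(a) own property — satisfied.
(b) no prior violation — met.
(2) = T AND T = true.
(3) ≥45 days' notice — not satisfied.
Overall: F OR T OR F → true.

Yes — lawful.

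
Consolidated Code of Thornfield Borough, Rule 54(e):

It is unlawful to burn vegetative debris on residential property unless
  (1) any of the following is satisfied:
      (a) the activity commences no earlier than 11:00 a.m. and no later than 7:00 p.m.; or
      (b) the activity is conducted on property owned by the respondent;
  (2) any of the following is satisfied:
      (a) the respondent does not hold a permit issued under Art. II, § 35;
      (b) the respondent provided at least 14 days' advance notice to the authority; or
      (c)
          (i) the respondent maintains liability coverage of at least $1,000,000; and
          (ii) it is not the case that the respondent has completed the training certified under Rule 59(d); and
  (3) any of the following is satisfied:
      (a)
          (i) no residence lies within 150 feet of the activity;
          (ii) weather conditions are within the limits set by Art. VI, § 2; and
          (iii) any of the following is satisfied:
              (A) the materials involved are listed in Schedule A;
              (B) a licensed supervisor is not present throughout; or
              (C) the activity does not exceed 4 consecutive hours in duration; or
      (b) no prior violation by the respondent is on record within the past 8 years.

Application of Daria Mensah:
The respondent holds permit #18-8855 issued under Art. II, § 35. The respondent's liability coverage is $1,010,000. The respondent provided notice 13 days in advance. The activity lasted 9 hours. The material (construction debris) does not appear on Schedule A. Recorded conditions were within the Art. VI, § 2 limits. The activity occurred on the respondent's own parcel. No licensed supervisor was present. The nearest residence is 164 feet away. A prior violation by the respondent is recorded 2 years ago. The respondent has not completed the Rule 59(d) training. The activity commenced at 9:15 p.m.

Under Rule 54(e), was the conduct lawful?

(a) start within hours — not met.
(b) own property — satisfied.
(1): F OR T → true.
(a) not (holds permit) — fails.
(b) ≥14 days' notice — not satisfied.
(i) coverage ≥ $1,000,000 — holds.
(ii) not (training certified) — met.
(c) = T AND T = true.
(2) = F OR F OR T = true.
(i) no residence in 150 ft — holds.
(ii) weather ok — met.
(A) Schedule A material — not met.
(B) not (supervisor present) — holds.
(C) ≤ 4 hrs duration — not satisfied.
So (iii) is satisfied (F OR T OR F).
So (a) is satisfied (T AND T AND T).
(b) no prior violation — not satisfied.
(3) = T OR F = true.
Overall = T AND T AND T = true.

Yes — lawful.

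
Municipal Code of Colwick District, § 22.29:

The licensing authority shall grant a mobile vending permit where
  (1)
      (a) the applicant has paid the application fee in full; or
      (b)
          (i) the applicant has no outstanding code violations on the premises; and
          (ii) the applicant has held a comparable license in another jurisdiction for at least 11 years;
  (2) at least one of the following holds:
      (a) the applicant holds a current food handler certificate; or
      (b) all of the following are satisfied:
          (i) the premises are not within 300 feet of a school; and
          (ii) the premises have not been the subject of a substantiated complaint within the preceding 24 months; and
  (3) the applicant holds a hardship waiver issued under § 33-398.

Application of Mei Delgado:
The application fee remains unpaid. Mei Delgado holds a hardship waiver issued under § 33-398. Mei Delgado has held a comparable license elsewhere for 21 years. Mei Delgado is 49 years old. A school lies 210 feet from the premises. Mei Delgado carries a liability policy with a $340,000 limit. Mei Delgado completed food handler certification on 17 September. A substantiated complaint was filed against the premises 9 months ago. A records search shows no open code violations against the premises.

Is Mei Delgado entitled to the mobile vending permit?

Yes — granted.

(a) fee paid — fails.
(i) no code violations — satisfied.
(ii) prior license ≥ 11 yr — satisfied.
So (b) is satisfied (T AND T).
(1) = F OR T = true.
(a) food handler cert. — holds.
(i) ≥300 ft from school — not met.
(ii) no complaint in 24 mo. — not satisfied.
So (b) is not satisfied (F AND F).
(2): T OR F → true.
(3) hardship waiver — holds.
Overall = T AND T AND T = true.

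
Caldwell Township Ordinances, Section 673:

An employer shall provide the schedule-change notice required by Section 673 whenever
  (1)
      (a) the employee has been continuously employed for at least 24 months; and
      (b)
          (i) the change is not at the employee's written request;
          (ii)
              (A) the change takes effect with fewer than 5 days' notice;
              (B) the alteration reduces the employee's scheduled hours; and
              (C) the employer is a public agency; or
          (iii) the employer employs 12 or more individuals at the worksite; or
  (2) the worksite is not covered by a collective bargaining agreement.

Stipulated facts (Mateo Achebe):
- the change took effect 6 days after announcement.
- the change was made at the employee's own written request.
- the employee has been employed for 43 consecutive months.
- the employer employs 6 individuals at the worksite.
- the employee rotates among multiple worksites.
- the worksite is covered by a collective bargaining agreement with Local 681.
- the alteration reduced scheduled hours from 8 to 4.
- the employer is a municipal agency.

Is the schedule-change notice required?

(a) tenure ≥ 24 mo. — satisfied.
(i) not employee-requested — not satisfied.
(A) < 5 days' notice — fails.
(B) hours reduced — satisfied.
(C) public agency — holds.
(ii): F AND T AND T → false.
(iii) ≥ 12 at site — fails.
So (b) is not satisfied (F OR F OR F).
(1): T AND F → false.
(2) no CBA — fails.
Overall: F OR F → false.

No — not required.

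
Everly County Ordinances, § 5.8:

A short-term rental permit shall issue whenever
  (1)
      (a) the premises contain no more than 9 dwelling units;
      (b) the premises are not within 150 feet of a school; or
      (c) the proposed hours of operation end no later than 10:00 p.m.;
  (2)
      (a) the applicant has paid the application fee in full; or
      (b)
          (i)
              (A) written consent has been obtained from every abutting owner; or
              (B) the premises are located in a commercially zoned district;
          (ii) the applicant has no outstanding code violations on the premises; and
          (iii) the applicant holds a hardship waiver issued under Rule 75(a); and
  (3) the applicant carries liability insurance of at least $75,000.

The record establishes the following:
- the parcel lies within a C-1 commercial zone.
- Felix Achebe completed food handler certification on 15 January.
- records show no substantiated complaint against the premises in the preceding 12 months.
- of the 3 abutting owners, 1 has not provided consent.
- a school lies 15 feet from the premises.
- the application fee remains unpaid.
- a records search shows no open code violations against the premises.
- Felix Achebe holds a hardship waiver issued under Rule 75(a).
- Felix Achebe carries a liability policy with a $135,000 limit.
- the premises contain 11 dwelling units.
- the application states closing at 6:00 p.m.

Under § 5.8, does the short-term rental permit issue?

Yes — granted.

(a) ≤ 9 units — not satisfied.
(b) ≥150 ft from school — not satisfied.
(c) closes by 10 p.m. — met.
(1) = F OR F OR T = true.
(a) fee paid — fails.
(A) all abutters consent — not met.
(B) commercially zoned — satisfied.
(i): F OR T → true.
(ii) no code violations — satisfied.
(iii) hardship waiver — satisfied.
So (b) is satisfied (T AND T AND T).
So (2) is satisfied (F OR T).
(3) insurance ≥ $75,000 — holds.
So Overall is satisfied (T AND T AND T).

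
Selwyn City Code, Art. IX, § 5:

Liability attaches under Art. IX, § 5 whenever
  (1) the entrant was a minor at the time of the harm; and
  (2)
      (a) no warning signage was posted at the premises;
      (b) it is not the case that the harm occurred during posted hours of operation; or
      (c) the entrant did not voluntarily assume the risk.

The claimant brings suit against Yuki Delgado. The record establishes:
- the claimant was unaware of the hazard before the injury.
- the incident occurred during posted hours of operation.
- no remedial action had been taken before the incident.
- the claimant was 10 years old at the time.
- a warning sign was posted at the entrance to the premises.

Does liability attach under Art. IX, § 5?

(1) entrant a minor — satisfied.
(a) no signage posted — not met.
(b) not (during posted hours) — not satisfied.
(c) no assumed risk — met.
So (2) is satisfied (F OR F OR T).
Overall: T AND T → true.

Yes — liable.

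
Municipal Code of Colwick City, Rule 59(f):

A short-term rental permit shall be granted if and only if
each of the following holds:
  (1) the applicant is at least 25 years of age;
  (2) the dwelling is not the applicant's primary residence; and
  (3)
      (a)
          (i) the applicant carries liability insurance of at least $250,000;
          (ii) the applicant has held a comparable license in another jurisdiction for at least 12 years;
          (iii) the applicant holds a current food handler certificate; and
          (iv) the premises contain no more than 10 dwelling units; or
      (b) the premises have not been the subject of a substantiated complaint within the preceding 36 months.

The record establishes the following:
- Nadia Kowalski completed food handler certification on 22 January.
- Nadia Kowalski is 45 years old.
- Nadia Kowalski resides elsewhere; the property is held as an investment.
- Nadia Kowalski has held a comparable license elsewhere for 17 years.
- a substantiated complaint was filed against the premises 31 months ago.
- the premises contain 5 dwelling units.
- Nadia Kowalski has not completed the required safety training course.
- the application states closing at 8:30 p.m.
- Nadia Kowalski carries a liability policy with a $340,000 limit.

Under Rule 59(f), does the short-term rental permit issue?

(1) age ≥ 25 — met.
(2) not (primary residence) — met.
(i) insurance ≥ $250,000 — holds.
(ii) prior license ≥ 12 yr — holds.
(iii) food handler cert. — met.
(iv) ≤ 10 units — holds.
(a) = T AND T AND T AND T = true.
(b) no complaint in 36 mo. — not satisfied.
(3): T OR F → true.
Overall: T AND T AND T → true.

Yes — granted.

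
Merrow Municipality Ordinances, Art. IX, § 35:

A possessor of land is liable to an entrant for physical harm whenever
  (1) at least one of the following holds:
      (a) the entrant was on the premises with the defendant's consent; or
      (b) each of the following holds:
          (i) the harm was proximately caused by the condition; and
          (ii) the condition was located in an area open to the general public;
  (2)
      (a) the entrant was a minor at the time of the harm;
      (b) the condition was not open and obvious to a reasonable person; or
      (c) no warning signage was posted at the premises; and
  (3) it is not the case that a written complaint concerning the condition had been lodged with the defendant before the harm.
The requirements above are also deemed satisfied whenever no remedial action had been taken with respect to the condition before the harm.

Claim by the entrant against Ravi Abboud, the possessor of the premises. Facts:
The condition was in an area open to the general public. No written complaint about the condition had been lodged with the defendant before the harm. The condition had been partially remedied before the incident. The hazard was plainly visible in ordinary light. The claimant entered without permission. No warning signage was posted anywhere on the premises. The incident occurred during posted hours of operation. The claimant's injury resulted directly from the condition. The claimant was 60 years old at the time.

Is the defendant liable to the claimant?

(a) consent to enter — fails.
(i) proximate cause — satisfied.
(ii) public area — holds.
So (b) is satisfied (T AND T).
(1) = F OR T = true.
(a) entrant a minor — fails.
(b) not open/obvious — not met.
(c) no signage posted — met.
(2) = F OR F OR T = true.
(3) not (complaint lodged) — holds.
So Overall is satisfied (T AND T AND T).
Exception (no remedial action) — not satisfied.
Result: main true OR exception false → true.

Yes — liable.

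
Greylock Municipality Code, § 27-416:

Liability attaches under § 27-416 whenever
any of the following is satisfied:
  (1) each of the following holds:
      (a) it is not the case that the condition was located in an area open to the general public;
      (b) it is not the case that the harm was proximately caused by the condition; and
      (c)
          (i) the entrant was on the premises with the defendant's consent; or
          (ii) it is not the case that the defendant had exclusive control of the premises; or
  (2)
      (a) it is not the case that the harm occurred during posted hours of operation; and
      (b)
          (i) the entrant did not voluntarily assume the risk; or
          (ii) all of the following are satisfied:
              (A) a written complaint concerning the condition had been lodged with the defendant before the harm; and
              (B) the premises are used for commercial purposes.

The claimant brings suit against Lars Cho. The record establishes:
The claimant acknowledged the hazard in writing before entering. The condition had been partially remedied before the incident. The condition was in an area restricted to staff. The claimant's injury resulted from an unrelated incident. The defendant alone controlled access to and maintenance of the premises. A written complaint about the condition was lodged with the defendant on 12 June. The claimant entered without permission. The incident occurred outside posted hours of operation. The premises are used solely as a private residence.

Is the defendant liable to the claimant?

No — not liable.

(a) not (public area) — holds.
(b) not (proximate cause) — satisfied.
(i) consent to enter — not satisfied.
(ii) not (exclusive control) — not satisfied.
(c) = F OR F = false.
(1): T AND T AND F → false.
(a) not (during posted hours) — met.
(i) no assumed risk — not satisfied.
(A) complaint lodged — met.
(B) commercial use — not satisfied.
(ii): T AND F → false.
(b) = F OR F = false.
So (2) is not satisfied (T AND F).
Overall: F OR F → false.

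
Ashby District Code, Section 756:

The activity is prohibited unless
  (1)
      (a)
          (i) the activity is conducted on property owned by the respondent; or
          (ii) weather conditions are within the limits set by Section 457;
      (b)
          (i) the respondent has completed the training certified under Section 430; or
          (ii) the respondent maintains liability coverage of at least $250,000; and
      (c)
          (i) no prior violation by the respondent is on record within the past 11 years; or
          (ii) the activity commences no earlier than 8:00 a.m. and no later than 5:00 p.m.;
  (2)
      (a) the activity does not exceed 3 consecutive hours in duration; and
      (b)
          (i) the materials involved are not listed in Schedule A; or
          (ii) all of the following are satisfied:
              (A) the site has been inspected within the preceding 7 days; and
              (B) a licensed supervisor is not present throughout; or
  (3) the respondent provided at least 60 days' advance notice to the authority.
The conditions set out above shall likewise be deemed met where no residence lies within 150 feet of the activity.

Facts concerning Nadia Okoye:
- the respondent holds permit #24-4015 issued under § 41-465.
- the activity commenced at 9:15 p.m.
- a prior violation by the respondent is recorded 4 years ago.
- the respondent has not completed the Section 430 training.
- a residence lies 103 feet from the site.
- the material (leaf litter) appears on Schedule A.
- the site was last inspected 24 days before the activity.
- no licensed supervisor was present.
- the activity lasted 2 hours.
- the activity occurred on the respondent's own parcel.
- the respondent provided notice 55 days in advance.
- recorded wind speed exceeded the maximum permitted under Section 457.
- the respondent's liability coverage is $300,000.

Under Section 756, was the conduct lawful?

No — unlawful.

(i) own property — met.
(ii) weather ok — not satisfied.
So (a) is satisfied (T OR F).
(i) training certified — not met.
(ii) coverage ≥ $250,000 — holds.
(b) = F OR T = true.
(i) no prior violation — not satisfied.
(ii) start within hours — fails.
So (c) is not satisfied (F OR F).
(1) = T AND T AND F = false.
(a) ≤ 3 hrs duration — holds.
(i) not (Schedule A material) — not met.
(A) site inspected — fails.
(B) not (supervisor present) — met.
(ii) = F AND T = false.
(b) = F OR F = false.
(2) = T AND F = false.
(3) ≥60 days' notice — not satisfied.
Overall = F OR F OR F = false.
Exception (no residence in 150 ft) — not satisfied.
Result: main false OR exception false → false.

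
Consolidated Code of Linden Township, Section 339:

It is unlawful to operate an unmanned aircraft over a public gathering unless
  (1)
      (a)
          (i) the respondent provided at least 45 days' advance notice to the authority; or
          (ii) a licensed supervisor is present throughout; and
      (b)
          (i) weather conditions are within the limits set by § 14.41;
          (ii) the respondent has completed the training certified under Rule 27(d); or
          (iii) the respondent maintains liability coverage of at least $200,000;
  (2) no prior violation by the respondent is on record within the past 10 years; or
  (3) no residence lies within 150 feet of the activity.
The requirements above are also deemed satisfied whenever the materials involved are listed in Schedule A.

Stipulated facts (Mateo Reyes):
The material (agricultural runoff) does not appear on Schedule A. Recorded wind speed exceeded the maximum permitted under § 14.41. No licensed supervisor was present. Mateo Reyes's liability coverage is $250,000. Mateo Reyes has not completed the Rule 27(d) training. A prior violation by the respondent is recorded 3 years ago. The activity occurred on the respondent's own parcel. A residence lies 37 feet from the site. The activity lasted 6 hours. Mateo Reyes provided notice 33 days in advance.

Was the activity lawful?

No — unlawful.

(i) ≥45 days' notice — not satisfied.
(ii) supervisor present — not satisfied.
(a): F OR F → false.
(i) weather ok — fails.
(ii) training certified — fails.
(iii) coverage ≥ $200,000 — holds.
(b) = F OR F OR T = true.
So (1) is not satisfied (F AND T).
(2) no prior violation — not satisfied.
(3) no residence in 150 ft — not met.
So Overall is not satisfied (F OR F OR F).
Exception (Schedule A material) — not satisfied.
Result: main false OR exception false → false.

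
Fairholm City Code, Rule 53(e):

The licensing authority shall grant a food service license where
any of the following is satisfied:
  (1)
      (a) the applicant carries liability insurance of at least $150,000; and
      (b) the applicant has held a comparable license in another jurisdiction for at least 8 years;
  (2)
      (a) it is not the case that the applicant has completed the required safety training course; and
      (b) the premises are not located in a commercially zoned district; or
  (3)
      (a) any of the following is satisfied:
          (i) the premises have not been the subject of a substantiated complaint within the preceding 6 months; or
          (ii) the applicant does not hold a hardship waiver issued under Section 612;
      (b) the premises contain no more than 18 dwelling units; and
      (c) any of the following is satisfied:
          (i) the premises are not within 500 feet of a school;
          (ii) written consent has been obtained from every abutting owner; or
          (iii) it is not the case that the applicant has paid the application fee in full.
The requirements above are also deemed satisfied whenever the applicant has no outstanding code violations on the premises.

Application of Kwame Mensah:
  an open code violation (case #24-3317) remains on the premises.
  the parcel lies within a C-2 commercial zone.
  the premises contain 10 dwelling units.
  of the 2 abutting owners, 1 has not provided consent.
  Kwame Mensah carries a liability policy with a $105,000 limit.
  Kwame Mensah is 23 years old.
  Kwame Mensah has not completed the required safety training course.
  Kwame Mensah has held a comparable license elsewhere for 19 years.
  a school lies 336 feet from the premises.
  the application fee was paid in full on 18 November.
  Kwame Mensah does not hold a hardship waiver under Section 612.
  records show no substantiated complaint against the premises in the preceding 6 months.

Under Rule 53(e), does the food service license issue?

No — denied.

(a) insurance ≥ $150,000 — not met.
(b) prior license ≥ 8 yr — satisfied.
(1) = F AND T = false.
(a) not (safety training) — holds.
(b) not (commercially zoned) — fails.
So (2) is not satisfied (T AND F).
(i) no complaint in 6 mo. — satisfied.
(ii) not (hardship waiver) — met.
(a): T OR T → true.
(b) ≤ 18 units — met.
(i) ≥500 ft from school — fails.
(ii) all abutters consent — fails.
(iii) not (fee paid) — not met.
(c) = F OR F OR F = false.
(3) = T AND T AND F = false.
Overall: F OR F OR F → false.
Exception (no code violations) — not satisfied.
Result: main false OR exception false → false.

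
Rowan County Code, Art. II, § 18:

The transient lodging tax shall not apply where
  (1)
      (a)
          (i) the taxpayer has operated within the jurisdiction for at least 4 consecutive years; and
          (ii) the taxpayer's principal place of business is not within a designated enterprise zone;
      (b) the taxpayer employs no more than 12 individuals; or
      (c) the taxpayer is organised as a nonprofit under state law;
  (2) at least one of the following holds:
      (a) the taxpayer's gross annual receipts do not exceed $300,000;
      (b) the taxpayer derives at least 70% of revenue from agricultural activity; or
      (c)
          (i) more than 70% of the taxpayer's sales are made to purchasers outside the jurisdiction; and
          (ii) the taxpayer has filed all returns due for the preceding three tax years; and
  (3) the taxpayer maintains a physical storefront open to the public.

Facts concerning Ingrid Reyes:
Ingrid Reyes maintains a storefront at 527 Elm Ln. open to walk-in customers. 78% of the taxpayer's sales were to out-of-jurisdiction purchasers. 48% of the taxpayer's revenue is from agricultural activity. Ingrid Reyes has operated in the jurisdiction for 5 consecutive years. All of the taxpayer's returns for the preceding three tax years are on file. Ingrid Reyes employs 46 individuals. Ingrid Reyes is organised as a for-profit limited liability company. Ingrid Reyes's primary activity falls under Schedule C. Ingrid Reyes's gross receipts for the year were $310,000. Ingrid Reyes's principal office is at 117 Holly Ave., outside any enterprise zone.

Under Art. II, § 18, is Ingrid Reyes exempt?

Yes — exempt.

(i) ≥ 4 yrs in jurisdiction — holds.
(ii) not (in enterprise zone) — satisfied.
So (a) is satisfied (T AND T).
(b) ≤ 12 employees — fails.
(c) nonprofit — not satisfied.
So (1) is satisfied (T OR F OR F).
(a) receipts ≤ $300,000 — not met.
(b) ≥70% agricultural — not satisfied.
(i) >70% out-of-jur. sales — holds.
(ii) returns current — holds.
(c): T AND T → true.
(2) = F OR F OR T = true.
(3) has storefront — met.
Overall: T AND T AND T → true.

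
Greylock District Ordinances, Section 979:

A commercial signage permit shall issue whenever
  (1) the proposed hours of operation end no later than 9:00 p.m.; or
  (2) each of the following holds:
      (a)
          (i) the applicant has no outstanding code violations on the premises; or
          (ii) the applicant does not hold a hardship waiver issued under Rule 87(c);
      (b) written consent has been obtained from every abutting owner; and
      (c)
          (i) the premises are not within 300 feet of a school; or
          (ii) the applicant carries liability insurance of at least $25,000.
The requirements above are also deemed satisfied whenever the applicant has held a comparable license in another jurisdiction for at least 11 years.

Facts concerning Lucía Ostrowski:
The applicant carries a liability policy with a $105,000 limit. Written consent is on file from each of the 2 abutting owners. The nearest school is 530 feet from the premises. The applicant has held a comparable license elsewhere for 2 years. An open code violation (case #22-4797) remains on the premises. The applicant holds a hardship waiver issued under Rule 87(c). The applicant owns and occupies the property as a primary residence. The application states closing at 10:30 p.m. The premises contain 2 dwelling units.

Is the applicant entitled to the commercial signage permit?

No — denied.

(1) closes by 9 p.m. — not met.
(i) no code violations — not met.
(ii) not (hardship waiver) — not satisfied.
So (a) is not satisfied (F OR F).
(b) all abutters consent — satisfied.
(i) ≥300 ft from school — holds.
(ii) insurance ≥ $25,000 — met.
(c) = T OR T = true.
(2) = F AND T AND T = false.
So Overall is not satisfied (F OR F).
Exception (prior license ≥ 11 yr) — not satisfied.
Result: main false OR exception false → false.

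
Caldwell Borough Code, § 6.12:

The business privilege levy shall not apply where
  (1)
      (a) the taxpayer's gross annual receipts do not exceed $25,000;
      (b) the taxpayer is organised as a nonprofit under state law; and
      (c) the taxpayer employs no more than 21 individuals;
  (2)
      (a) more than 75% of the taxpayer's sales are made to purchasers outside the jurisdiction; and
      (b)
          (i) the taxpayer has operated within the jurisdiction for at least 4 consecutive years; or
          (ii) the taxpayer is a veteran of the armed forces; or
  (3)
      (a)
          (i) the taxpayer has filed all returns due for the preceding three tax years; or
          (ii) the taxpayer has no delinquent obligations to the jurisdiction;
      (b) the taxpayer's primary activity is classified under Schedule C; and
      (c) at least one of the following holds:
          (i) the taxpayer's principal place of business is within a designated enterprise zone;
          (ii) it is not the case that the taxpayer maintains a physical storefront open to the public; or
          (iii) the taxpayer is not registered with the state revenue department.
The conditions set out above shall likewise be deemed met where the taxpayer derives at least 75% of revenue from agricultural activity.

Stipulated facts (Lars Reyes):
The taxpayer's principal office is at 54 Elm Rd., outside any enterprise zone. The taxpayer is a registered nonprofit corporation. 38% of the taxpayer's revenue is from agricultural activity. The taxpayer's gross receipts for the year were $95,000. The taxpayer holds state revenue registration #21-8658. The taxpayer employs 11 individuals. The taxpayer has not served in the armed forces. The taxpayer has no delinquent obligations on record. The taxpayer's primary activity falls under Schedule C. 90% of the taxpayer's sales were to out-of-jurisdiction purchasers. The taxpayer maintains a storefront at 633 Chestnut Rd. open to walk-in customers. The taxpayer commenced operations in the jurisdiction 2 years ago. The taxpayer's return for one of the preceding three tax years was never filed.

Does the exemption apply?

No — not exempt.

(a) receipts ≤ $25,000 — fails.
(b) nonprofit — holds.
(c) ≤ 21 employees — met.
(1) = F AND T AND T = false.
(a) >75% out-of-jur. sales — satisfied.
(i) ≥ 4 yrs in jurisdiction — not met.
(ii) veteran — not met.
So (b) is not satisfied (F OR F).
(2): T AND F → false.
(i) returns current — fails.
(ii) no delinquency — satisfied.
(a): F OR T → true.
(b) Schedule C activity — met.
(i) in enterprise zone — not met.
(ii) not (has storefront) — not met.
(iii) not (state-registered) — not met.
(c): F OR F OR F → false.
(3) = T AND T AND F = false.
So Overall is not satisfied (F OR F OR F).
Exception (≥75% agricultural) — not satisfied.
Result: main false OR exception false → false.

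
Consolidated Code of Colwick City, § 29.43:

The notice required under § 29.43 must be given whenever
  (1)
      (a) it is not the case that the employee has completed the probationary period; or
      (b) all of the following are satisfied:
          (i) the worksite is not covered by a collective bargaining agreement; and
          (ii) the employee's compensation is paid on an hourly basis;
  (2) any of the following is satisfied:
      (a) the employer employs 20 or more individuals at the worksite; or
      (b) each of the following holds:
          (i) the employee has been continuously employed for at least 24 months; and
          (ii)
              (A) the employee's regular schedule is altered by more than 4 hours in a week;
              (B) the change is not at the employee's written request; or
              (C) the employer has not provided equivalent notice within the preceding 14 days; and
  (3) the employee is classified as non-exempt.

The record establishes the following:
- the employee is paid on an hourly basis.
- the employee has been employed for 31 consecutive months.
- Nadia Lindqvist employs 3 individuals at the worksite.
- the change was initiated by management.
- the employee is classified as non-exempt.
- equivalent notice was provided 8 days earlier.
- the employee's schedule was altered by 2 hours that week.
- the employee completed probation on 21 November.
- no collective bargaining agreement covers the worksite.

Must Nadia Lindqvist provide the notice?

Yes — required.

(a) not (past probation) — fails.
(i) no CBA — satisfied.
(ii) hourly-paid — holds.
(b) = T AND T = true.
(1) = F OR T = true.
(a) ≥ 20 at site — fails.
(i) tenure ≥ 24 mo. — holds.
(A) schedule shift > 4h — not satisfied.
(B) not employee-requested — met.
(C) no recent notice — not satisfied.
(ii) = F OR T OR F = true.
(b) = T AND T = true.
(2): F OR T → true.
(3) non-exempt — holds.
Overall = T AND T AND T = true.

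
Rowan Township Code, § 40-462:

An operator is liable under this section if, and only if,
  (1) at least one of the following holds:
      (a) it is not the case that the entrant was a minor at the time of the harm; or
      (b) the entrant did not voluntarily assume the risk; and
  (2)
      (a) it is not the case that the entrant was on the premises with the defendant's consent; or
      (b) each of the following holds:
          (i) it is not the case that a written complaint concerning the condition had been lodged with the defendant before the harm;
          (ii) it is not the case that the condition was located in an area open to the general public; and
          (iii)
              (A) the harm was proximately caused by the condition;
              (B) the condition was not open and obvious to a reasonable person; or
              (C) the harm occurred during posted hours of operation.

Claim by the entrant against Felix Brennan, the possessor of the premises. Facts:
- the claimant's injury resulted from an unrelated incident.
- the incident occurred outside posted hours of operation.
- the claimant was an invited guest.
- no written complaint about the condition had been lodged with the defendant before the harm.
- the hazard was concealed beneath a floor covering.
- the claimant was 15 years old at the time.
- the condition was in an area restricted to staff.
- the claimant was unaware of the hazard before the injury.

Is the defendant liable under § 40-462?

Yes — liable.

(a) not (entrant a minor) — not met.
(b) no assumed risk — met.
(1): F OR T → true.
(a) not (consent to enter) — fails.
(i) not (complaint lodged) — satisfied.
(ii) not (public area) — holds.
(A) proximate cause — not met.
(B) not open/obvious — holds.
(C) during posted hours — fails.
So (iii) is satisfied (F OR T OR F).
So (b) is satisfied (T AND T AND T).
So (2) is satisfied (F OR T).
Overall = T AND T = true.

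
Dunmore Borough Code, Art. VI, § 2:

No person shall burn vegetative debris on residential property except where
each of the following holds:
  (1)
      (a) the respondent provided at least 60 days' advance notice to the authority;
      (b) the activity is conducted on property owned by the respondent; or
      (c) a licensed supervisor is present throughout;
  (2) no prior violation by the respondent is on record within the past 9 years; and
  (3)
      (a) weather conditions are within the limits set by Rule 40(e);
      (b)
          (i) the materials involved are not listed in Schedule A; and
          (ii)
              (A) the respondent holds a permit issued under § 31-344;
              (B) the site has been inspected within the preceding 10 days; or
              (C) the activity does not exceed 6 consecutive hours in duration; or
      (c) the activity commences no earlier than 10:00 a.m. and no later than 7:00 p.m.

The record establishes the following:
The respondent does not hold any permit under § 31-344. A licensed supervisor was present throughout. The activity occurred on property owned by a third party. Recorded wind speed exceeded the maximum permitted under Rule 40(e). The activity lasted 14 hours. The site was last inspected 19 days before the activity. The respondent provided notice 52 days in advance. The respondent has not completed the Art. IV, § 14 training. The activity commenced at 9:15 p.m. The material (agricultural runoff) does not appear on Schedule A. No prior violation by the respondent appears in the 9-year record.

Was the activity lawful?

(a) ≥60 days' notice — not met.
(b) own property — not met.
(c) supervisor present — holds.
So (1) is satisfied (F OR F OR T).
(2) no prior violation — holds.
(a) weather ok — not met.
(i) not (Schedule A material) — satisfied.
(A) holds permit — not met.
(B) site inspected — fails.
(C) ≤ 6 hrs duration — not satisfied.
So (ii) is not satisfied (F OR F OR F).
(b) = T AND F = false.
(c) start within hours — fails.
So (3) is not satisfied (F OR F OR F).
Overall = T AND T AND F = false.

No — unlawful.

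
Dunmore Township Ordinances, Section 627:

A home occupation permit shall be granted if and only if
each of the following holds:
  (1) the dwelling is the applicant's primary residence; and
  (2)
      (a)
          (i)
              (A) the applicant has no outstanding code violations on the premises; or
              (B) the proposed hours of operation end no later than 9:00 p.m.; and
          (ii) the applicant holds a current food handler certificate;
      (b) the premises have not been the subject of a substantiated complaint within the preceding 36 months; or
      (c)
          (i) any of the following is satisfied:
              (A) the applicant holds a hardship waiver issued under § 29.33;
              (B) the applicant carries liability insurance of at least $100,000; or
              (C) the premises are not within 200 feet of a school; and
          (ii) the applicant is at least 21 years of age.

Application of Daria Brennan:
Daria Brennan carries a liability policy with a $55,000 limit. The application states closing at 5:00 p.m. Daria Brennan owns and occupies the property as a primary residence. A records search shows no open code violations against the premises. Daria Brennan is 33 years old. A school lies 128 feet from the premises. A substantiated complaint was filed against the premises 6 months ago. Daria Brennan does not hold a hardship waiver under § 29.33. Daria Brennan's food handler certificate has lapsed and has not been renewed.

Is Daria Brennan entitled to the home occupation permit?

(1) primary residence — met.
(A) no code violations — holds.
(B) closes by 9 p.m. — holds.
So (i) is satisfied (T OR T).
(ii) food handler cert. — not met.
So (a) is not satisfied (T AND F).
(b) no complaint in 36 mo. — not met.
(A) hardship waiver — fails.
(B) insurance ≥ $100,000 — not satisfied.
(C) ≥200 ft from school — not met.
(i): F OR F OR F → false.
(ii) age ≥ 21 — met.
(c): F AND T → false.
So (2) is not satisfied (F OR F OR F).
So Overall is not satisfied (T AND F).

No — denied.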